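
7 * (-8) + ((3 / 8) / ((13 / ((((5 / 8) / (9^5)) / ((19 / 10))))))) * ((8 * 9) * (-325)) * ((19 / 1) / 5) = -490013 / 8748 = -56.01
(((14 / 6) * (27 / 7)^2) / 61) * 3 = 729 / 427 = 1.71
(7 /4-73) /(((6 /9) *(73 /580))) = -123975 /146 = -849.14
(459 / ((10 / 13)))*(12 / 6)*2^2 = 23868 / 5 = 4773.60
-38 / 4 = -19 / 2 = -9.50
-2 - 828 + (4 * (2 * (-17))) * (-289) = 38474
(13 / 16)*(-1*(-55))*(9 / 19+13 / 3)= 97955 / 456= 214.81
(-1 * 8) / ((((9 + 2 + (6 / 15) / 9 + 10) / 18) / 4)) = -25920 / 947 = -27.37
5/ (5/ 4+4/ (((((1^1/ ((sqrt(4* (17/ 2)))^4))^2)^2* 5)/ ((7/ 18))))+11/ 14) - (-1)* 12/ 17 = 8400374528768664/ 11900530582270549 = 0.71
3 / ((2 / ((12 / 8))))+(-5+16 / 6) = -1 / 12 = -0.08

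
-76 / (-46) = 38 / 23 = 1.65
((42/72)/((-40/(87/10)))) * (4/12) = -203/4800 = -0.04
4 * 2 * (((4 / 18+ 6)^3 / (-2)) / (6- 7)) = 702464 / 729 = 963.60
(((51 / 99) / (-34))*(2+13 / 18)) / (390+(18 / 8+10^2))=-49 / 584793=-0.00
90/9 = 10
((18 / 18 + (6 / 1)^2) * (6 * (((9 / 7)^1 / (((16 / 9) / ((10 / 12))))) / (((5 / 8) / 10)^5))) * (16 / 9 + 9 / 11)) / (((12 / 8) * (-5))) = -3739090944 / 77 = -48559622.65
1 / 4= 0.25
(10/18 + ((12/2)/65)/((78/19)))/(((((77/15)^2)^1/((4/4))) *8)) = 785/286286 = 0.00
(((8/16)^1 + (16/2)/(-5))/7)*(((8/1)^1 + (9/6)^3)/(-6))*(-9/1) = -429/160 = -2.68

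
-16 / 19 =-0.84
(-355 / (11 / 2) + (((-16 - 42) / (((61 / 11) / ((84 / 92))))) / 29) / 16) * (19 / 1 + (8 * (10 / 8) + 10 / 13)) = -3085001847 / 1605032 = -1922.08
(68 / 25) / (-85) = -4 / 125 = -0.03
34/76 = 17/38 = 0.45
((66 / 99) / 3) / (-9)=-2 / 81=-0.02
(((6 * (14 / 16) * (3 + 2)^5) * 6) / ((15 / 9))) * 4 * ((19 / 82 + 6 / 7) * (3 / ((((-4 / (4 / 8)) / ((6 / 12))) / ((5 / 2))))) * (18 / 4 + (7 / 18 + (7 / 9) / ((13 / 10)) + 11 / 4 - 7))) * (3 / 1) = -30533203125 / 68224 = -447543.43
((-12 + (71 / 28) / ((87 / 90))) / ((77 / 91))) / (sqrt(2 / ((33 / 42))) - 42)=49491*sqrt(77) / 43266608 + 148473 / 561904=0.27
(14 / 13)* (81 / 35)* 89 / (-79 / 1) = -2.81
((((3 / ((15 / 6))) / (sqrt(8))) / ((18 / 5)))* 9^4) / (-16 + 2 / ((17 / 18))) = -37179* sqrt(2) / 944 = -55.70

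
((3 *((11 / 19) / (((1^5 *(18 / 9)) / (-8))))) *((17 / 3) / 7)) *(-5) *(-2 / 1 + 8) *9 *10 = 2019600 / 133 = 15184.96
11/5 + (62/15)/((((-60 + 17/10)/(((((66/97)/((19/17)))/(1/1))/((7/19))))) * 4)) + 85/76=44979087/13675060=3.29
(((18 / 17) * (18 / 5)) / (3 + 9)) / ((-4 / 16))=-108 / 85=-1.27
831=831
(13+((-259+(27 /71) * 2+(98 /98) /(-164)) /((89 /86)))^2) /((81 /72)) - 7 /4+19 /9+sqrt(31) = sqrt(31)+44593254222324407 /805463138892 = 55369.06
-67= -67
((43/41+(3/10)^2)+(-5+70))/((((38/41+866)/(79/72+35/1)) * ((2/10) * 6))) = 704768231/307100160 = 2.29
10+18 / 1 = 28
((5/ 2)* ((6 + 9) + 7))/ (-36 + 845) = 55/ 809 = 0.07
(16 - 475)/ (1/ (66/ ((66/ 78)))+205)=-35802/ 15991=-2.24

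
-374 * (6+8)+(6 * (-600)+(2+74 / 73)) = -8832.99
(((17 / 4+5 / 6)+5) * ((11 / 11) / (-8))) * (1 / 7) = -121 / 672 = -0.18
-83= -83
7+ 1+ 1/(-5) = 39/5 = 7.80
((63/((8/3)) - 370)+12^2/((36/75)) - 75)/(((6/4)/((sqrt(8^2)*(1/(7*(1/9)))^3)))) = -1375.82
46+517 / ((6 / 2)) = 655 / 3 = 218.33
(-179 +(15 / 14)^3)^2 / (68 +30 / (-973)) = 33075024368539 / 71136904832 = 464.95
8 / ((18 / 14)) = 56 / 9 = 6.22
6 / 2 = 3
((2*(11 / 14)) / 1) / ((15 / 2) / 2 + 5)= 44 / 245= 0.18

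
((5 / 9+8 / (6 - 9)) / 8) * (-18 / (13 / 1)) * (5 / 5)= 19 / 52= 0.37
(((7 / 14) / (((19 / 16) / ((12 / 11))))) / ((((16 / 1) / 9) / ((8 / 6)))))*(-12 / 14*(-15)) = 4.43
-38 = -38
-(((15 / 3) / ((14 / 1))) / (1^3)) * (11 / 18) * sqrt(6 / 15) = -11 * sqrt(10) / 252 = -0.14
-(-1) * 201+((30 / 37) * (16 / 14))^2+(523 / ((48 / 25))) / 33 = 22325839579 / 106256304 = 210.11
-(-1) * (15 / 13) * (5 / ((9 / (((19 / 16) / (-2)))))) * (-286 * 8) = 5225 / 6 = 870.83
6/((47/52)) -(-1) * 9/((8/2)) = 1671/188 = 8.89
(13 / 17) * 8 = 6.12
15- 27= -12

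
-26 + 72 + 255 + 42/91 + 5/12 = 47093/156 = 301.88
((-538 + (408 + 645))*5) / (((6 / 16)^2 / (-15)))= -824000 / 3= -274666.67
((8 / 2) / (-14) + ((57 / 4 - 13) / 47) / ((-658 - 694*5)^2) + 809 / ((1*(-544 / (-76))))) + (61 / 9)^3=13095832685007427 / 30879425138688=424.10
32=32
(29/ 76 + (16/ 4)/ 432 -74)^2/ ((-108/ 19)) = -5703723529/ 5983632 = -953.22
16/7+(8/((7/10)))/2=8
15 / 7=2.14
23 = 23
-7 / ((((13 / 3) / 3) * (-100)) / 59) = 2.86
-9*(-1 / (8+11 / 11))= 1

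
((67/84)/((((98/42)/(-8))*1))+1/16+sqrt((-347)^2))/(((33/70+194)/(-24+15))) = -12147885/762328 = -15.94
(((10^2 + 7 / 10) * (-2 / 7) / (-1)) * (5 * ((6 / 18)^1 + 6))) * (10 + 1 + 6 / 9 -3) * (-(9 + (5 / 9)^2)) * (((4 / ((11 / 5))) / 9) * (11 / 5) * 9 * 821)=-1231773662288 / 5103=-241382257.94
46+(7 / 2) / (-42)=45.92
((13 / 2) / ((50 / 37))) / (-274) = -481 / 27400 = -0.02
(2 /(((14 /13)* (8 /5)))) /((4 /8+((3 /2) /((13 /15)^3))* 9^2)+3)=142805 /23394112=0.01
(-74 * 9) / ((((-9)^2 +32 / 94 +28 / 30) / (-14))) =6573420 / 58003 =113.33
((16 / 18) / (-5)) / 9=-8 / 405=-0.02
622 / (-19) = -622 / 19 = -32.74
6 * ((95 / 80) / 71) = 57 / 568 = 0.10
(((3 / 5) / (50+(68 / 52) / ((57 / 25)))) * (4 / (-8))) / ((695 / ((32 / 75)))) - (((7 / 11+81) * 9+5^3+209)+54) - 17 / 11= -1124.27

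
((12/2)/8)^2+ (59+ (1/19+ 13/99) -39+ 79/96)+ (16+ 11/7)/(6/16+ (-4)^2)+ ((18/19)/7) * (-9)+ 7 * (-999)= -384803534069/55196064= -6971.58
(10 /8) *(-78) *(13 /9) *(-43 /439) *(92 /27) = 1671410 /35559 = 47.00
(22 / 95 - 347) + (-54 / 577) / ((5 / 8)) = -19016319 / 54815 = -346.92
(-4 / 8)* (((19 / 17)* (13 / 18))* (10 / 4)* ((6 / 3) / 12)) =-1235 / 7344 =-0.17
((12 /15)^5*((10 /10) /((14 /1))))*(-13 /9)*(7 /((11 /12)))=-26624 /103125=-0.26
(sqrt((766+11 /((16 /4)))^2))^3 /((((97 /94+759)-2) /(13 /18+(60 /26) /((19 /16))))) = 359894908471875 /225279808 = 1597546.23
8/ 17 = 0.47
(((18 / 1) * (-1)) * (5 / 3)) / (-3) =10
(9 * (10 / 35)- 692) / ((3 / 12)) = -19304 / 7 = -2757.71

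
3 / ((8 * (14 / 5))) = 15 / 112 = 0.13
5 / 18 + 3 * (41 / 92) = 1337 / 828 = 1.61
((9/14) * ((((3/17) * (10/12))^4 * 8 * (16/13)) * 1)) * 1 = 22500/7600411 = 0.00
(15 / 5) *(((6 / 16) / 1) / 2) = 9 / 16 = 0.56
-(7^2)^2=-2401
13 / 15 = 0.87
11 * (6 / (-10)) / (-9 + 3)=11 / 10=1.10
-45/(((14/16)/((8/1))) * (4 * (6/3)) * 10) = -5.14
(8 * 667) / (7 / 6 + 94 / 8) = 64032 / 155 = 413.11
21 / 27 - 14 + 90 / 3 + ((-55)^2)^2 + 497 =82360249 / 9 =9151138.78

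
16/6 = 8/3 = 2.67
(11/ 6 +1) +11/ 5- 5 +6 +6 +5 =511/ 30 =17.03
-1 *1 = -1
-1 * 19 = -19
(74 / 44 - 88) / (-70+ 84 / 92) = 43677 / 34958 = 1.25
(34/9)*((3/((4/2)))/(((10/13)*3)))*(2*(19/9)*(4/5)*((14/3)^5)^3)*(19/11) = 49645512926791268171776/319621903425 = 155325753319.16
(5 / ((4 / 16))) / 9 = 20 / 9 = 2.22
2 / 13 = 0.15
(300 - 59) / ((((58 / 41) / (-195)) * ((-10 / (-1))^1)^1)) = -385359 / 116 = -3322.06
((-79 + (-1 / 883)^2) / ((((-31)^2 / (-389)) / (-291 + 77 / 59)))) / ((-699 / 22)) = 3003256342818160 / 10300367680363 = 291.57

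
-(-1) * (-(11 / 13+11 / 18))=-341 / 234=-1.46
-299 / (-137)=299 / 137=2.18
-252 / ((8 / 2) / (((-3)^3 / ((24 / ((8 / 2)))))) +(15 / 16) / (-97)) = 502848 / 1793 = 280.45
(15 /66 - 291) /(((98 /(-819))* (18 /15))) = 1247415 /616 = 2025.02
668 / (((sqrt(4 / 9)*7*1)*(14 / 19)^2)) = 180861 / 686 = 263.65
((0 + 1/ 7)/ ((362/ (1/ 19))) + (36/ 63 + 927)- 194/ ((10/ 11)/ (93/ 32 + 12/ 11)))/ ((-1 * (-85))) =0.88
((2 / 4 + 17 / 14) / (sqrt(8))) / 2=3*sqrt(2) / 14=0.30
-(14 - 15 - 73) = 74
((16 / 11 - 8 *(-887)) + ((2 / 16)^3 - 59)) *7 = 277484109 / 5632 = 49269.20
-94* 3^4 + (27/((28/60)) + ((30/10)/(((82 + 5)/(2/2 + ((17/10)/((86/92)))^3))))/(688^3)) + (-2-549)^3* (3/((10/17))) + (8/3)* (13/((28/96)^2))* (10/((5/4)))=-853153466.16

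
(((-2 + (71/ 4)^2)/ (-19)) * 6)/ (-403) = 15027/ 61256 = 0.25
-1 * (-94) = 94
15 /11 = 1.36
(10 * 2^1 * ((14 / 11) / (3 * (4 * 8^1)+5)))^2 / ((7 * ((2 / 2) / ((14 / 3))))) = 156800 / 3702963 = 0.04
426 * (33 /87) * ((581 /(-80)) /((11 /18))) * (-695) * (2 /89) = 29991.28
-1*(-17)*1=17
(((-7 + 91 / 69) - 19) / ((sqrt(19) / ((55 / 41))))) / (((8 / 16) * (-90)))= 18733 * sqrt(19) / 483759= 0.17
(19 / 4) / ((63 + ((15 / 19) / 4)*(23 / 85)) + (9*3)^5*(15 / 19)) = 6137 / 14635966605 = 0.00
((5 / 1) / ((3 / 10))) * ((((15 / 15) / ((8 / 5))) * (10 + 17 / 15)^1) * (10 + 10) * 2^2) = 83500 / 9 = 9277.78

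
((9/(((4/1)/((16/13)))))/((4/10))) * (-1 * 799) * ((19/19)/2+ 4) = -323595/13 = -24891.92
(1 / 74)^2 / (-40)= -1 / 219040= -0.00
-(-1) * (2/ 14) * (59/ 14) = 59/ 98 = 0.60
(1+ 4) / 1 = 5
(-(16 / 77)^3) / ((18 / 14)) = -4096 / 586971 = -0.01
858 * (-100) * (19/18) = -271700/3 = -90566.67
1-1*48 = -47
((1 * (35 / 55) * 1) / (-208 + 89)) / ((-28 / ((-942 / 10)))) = -471 / 26180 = -0.02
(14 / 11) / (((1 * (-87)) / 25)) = -350 / 957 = -0.37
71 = 71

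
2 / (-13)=-2 / 13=-0.15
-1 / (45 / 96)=-2.13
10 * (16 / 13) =160 / 13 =12.31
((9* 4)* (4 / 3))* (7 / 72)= 14 / 3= 4.67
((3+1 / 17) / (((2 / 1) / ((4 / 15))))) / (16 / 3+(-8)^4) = 13 / 130730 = 0.00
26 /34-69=-1160 /17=-68.24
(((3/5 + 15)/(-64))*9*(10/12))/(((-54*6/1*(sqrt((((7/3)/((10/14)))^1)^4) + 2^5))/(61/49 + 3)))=4225/7527184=0.00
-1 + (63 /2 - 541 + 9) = -1003 /2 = -501.50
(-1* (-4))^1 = 4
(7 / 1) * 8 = 56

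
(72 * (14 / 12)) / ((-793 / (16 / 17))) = -0.10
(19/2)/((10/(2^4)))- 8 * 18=-644/5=-128.80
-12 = -12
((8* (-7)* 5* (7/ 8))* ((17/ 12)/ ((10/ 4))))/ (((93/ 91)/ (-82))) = 3107923/ 279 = 11139.51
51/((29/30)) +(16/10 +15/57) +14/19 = 8027/145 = 55.36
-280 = -280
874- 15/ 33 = 9609/ 11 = 873.55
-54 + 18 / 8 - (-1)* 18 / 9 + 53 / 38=-3675 / 76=-48.36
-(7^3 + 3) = -346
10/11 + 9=109/11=9.91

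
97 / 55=1.76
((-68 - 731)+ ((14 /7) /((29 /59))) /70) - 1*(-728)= -72006 /1015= -70.94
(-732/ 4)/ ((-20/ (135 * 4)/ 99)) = 489159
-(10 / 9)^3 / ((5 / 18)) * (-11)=4400 / 81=54.32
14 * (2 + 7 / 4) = 105 / 2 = 52.50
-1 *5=-5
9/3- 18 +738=723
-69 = -69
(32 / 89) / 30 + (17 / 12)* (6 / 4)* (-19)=-431077 / 10680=-40.36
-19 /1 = -19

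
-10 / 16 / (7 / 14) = -5 / 4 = -1.25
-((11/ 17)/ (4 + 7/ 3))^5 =-39135393/ 3515706497843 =-0.00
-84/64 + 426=424.69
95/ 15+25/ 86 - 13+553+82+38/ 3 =55151/ 86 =641.29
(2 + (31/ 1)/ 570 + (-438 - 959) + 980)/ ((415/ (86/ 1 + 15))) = -23888419/ 236550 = -100.99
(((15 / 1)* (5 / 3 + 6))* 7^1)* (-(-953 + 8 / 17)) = 13035365 / 17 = 766786.18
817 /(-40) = -20.42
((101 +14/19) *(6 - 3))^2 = 33628401/361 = 93153.47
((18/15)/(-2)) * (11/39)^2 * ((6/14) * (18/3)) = -726/5915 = -0.12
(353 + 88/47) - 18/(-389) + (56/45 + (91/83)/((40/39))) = 39030889027/109259208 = 357.23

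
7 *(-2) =-14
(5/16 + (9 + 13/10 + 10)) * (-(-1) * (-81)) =-1669.61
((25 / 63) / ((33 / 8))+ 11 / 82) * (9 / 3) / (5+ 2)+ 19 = 7597127 / 397782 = 19.10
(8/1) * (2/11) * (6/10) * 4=192/55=3.49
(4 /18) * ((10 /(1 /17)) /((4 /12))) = 340 /3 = 113.33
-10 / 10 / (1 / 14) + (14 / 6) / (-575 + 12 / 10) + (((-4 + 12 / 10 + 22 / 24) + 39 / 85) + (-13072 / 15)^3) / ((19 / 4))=-22935701202237764 / 164608875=-139334535.89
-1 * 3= -3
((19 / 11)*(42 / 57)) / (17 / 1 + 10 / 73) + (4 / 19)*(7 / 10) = 289744 / 1307295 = 0.22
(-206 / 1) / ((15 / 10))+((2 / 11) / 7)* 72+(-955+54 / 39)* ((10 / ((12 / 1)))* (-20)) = 47321654 / 3003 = 15758.13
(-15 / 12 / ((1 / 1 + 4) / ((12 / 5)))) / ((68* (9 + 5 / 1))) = -3 / 4760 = -0.00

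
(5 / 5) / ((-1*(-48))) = 0.02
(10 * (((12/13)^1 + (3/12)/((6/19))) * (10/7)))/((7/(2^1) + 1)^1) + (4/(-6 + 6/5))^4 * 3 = 270875/39312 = 6.89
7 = 7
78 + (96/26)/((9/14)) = 83.74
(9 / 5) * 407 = 3663 / 5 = 732.60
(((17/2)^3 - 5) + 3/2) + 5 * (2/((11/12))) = 54695/88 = 621.53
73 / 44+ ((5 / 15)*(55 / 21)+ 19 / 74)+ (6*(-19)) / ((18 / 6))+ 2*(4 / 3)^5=-74168657 / 2769228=-26.78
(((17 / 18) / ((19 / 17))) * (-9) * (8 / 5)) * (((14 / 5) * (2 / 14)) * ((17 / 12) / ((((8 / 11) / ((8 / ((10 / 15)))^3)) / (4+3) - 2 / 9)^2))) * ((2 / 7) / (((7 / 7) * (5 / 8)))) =-2070934677504 / 32425934375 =-63.87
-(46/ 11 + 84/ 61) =-3730/ 671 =-5.56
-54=-54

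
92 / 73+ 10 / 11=1742 / 803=2.17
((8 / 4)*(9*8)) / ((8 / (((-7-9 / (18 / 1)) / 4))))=-135 / 4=-33.75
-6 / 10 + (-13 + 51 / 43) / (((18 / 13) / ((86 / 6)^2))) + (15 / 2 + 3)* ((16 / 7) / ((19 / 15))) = -13347487 / 7695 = -1734.57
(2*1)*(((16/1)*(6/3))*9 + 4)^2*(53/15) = 602532.27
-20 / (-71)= 20 / 71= 0.28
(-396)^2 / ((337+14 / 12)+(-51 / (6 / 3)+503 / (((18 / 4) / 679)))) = 2.06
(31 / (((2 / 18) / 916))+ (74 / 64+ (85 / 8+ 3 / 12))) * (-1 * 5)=-1277880.16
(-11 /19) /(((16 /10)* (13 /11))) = -605 /1976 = -0.31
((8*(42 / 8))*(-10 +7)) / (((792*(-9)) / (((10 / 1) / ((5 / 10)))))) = 35 / 99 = 0.35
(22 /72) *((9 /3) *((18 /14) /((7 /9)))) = 297 /196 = 1.52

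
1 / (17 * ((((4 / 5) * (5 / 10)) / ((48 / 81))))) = 40 / 459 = 0.09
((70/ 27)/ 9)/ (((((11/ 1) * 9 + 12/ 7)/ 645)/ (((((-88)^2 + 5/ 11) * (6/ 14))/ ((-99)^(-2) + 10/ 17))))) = 47950332430/ 4607269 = 10407.54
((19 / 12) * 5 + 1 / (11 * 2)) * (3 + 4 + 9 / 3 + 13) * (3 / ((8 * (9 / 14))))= 169211 / 1584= 106.83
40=40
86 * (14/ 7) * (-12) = -2064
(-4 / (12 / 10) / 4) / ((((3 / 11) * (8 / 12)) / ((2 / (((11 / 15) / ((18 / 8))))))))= -225 / 8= -28.12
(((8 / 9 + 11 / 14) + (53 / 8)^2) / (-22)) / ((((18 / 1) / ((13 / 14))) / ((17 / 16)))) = -40601899 / 357654528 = -0.11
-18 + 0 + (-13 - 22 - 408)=-461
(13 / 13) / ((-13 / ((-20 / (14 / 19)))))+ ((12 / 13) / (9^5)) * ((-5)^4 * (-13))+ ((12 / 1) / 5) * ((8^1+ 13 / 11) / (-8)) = -156369659 / 197026830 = -0.79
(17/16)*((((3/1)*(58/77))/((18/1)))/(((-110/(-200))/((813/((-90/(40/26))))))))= -668015/198198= -3.37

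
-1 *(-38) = 38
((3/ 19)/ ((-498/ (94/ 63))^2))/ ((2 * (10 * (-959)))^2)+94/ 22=26946800242583607899/ 6306697929115306800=4.27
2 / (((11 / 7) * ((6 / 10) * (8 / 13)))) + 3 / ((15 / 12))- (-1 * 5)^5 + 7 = 2070979 / 660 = 3137.85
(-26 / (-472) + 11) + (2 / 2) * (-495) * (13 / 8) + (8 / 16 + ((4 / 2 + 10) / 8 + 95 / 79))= -29461897 / 37288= -790.12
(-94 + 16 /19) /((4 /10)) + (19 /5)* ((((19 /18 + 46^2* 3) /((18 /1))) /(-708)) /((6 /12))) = -43710257 /184680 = -236.68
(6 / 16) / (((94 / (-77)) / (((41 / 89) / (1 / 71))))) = -672441 / 66928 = -10.05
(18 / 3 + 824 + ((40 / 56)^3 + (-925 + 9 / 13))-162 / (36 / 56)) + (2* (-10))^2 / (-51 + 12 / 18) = -353.89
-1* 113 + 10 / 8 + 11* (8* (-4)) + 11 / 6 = -5543 / 12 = -461.92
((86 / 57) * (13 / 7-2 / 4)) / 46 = 43 / 966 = 0.04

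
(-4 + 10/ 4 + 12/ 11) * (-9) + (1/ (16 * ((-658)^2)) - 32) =-2157892565/ 76201664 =-28.32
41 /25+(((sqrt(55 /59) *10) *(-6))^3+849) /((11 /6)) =127801 /275 - 6480000 *sqrt(3245) /3481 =-105577.37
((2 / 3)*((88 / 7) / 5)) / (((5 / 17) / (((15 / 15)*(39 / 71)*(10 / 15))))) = 77792 / 37275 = 2.09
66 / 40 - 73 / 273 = 7549 / 5460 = 1.38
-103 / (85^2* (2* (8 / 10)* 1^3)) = -103 / 11560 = -0.01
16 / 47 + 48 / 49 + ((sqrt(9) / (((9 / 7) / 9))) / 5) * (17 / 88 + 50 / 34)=8.31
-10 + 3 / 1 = -7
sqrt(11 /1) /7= sqrt(11) /7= 0.47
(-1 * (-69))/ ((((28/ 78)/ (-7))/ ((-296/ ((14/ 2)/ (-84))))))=-4779216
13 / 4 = 3.25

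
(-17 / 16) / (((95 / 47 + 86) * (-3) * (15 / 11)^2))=96679 / 44679600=0.00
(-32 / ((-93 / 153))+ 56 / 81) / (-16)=-16741 / 5022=-3.33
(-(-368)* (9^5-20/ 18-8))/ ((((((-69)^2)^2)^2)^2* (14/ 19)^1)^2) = 767282396/ 1336231350930908273389298953055164662576678841498370488119087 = 0.00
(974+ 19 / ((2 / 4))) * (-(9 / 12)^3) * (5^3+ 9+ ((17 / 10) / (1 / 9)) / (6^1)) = -18655461 / 320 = -58298.32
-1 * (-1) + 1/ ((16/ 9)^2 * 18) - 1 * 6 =-2551/ 512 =-4.98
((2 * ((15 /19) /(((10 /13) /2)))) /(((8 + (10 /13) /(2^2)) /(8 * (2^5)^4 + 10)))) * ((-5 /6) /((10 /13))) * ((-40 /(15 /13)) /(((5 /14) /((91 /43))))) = 813957984056672 /870105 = 935470988.05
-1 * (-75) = 75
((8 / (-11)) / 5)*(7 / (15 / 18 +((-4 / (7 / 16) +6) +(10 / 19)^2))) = 0.50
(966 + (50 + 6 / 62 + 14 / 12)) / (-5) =-189211 / 930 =-203.45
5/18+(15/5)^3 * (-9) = -4369/18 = -242.72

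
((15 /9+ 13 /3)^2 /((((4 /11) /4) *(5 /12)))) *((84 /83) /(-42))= -9504 /415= -22.90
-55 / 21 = -2.62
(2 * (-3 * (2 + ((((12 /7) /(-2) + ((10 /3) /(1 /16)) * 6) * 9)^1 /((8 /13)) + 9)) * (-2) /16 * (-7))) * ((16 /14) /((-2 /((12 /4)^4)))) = 31832271 /28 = 1136866.82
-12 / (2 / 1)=-6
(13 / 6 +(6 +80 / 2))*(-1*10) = -1445 / 3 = -481.67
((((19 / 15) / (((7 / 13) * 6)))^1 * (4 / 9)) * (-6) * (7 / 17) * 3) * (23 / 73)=-22724 / 55845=-0.41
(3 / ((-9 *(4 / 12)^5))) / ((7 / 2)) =-162 / 7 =-23.14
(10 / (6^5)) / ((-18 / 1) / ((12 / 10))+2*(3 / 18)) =-5 / 57024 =-0.00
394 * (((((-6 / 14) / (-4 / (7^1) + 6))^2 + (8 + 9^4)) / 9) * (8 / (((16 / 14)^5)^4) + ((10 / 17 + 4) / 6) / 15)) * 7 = 1217182.82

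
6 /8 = 3 /4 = 0.75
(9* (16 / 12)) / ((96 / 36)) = 9 / 2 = 4.50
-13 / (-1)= 13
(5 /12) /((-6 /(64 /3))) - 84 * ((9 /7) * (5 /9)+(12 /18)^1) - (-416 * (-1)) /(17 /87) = -1031108 /459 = -2246.42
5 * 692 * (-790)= -2733400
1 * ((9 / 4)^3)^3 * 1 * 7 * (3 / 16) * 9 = 73222472421 / 4194304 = 17457.60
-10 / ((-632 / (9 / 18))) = 5 / 632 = 0.01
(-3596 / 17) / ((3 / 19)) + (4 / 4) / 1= -68273 / 51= -1338.69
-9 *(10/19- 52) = 8802/19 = 463.26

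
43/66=0.65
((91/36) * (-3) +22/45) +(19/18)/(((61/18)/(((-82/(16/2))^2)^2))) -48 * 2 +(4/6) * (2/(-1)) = 2342642167/702720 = 3333.68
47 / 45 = 1.04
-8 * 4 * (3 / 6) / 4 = -4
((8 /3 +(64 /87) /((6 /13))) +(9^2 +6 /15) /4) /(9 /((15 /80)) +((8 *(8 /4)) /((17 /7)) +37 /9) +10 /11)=24023329 /58186180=0.41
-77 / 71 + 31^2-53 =64391 / 71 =906.92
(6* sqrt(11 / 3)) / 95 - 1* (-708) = 2* sqrt(33) / 95 + 708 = 708.12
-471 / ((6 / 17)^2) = -3781.08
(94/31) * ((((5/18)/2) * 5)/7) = 1175/3906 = 0.30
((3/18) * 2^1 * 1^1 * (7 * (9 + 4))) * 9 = 273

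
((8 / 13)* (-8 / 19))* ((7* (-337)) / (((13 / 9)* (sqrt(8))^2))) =169848 / 3211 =52.90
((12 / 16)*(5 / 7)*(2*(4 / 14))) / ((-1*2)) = -15 / 98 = -0.15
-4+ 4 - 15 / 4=-3.75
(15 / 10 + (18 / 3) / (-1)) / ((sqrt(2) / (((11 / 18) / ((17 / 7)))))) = -77*sqrt(2) / 136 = -0.80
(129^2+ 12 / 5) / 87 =27739 / 145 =191.30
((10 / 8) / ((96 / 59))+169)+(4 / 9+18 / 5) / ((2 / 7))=1059401 / 5760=183.92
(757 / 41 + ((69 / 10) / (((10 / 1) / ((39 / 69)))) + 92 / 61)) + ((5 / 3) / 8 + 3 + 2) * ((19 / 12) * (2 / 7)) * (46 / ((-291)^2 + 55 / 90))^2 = 20.36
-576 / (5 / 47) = -5414.40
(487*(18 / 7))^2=76842756 / 49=1568219.51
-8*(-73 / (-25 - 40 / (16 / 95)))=-1168 / 525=-2.22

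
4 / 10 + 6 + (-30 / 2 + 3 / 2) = -71 / 10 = -7.10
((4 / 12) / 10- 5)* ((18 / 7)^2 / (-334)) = 0.10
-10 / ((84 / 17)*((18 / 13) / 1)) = -1105 / 756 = -1.46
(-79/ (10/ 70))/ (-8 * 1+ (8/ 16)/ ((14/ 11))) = 15484/ 213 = 72.69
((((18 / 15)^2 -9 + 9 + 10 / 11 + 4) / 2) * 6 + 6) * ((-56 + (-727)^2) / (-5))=-2647361.47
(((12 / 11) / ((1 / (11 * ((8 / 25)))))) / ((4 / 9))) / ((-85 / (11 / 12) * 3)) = -66 / 2125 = -0.03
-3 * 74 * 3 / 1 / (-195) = 222 / 65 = 3.42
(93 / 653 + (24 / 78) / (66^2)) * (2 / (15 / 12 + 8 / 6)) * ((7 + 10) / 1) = 179146544 / 95526717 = 1.88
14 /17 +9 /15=121 /85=1.42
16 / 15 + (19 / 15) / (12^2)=2323 / 2160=1.08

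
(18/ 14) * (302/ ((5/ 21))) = 8154/ 5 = 1630.80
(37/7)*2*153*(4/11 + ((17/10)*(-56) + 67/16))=-451583631/3080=-146618.06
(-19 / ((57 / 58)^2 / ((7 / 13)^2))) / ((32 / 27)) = -123627 / 25688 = -4.81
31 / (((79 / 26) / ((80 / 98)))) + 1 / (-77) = 354087 / 42581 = 8.32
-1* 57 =-57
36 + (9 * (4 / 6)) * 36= 252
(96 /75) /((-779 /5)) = -32 /3895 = -0.01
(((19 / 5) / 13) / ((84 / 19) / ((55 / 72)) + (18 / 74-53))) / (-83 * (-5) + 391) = -0.00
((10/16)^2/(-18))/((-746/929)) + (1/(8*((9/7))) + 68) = 68.12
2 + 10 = 12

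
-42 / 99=-14 / 33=-0.42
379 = 379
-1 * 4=-4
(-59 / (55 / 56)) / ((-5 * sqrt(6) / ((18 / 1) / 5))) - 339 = -339 + 9912 * sqrt(6) / 1375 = -321.34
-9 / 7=-1.29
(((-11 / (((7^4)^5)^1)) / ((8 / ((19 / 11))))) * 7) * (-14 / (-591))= -19 / 3849569745460301436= -0.00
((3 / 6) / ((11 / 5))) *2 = 5 / 11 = 0.45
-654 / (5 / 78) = -51012 / 5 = -10202.40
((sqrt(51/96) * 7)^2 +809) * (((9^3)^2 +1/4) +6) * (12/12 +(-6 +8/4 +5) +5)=397622455083/128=3106425430.34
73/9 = 8.11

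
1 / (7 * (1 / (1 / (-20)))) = -0.01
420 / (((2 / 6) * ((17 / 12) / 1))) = 889.41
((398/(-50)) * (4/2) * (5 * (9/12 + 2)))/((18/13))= -28457/180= -158.09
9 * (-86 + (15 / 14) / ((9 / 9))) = -10701 / 14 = -764.36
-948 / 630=-158 / 105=-1.50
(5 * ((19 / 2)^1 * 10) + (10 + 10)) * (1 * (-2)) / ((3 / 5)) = -1650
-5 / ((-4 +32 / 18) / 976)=2196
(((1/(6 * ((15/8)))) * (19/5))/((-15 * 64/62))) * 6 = -589/4500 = -0.13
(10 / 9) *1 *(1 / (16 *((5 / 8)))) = 1 / 9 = 0.11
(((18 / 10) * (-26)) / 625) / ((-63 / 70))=52 / 625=0.08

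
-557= -557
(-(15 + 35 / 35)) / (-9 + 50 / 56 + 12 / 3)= 448 / 115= 3.90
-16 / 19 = -0.84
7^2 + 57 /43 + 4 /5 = 10992 /215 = 51.13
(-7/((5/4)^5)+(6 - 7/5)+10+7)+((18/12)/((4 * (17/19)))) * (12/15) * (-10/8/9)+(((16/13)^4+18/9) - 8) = 566412979441/36415275000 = 15.55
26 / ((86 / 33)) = 429 / 43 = 9.98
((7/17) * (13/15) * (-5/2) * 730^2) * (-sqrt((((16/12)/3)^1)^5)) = 775902400/12393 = 62608.12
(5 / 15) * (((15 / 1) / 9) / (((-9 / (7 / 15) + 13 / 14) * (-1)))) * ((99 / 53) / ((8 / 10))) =1925 / 27242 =0.07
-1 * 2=-2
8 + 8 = 16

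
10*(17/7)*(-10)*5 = -8500/7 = -1214.29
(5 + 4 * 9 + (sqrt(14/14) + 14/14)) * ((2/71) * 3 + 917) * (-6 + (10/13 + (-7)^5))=-611934383181/923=-662984163.79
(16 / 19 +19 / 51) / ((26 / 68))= 2354 / 741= 3.18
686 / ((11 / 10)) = 6860 / 11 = 623.64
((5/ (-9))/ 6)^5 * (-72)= 0.00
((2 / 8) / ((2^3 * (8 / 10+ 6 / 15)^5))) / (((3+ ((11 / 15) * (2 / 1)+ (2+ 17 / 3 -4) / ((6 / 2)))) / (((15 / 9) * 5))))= 390625 / 21233664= 0.02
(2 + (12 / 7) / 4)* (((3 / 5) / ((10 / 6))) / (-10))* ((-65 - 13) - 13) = 1989 / 250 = 7.96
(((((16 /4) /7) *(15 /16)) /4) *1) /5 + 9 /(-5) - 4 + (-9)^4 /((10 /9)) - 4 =3301271 /560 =5895.13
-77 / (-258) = 77 / 258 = 0.30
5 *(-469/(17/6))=-14070/17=-827.65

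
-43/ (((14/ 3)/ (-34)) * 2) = 2193/ 14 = 156.64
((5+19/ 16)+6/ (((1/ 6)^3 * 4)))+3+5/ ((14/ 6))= 37557/ 112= 335.33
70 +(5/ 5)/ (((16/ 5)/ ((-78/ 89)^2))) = 2225485/ 31684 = 70.24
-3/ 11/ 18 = -1/ 66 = -0.02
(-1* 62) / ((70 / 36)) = -1116 / 35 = -31.89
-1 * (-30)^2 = -900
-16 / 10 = -8 / 5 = -1.60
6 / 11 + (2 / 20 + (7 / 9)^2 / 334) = 481556 / 743985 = 0.65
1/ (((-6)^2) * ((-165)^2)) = 1/ 980100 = 0.00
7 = 7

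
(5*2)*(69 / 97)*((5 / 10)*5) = 1725 / 97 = 17.78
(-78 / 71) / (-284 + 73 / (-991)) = 25766 / 6662569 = 0.00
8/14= 4/7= 0.57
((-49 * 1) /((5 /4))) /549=-196 /2745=-0.07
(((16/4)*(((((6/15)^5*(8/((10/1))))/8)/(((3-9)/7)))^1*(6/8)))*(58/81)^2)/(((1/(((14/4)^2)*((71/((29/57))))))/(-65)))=1395524312/6834375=204.19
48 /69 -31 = -30.30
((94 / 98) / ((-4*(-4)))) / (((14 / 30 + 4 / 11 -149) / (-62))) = 240405 / 9583616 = 0.03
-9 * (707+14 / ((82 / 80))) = -265923 / 41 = -6485.93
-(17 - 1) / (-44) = 4 / 11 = 0.36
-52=-52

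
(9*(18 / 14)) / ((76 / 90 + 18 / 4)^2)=656100 / 1619527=0.41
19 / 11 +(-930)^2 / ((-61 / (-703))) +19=6688285608 / 671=9967638.76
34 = 34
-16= -16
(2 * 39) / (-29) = -78 / 29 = -2.69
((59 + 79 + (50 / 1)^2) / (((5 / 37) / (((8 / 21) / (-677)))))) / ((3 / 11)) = -8589328 / 213255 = -40.28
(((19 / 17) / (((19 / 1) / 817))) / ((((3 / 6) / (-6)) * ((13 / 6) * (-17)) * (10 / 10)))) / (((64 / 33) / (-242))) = -29360529 / 15028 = -1953.72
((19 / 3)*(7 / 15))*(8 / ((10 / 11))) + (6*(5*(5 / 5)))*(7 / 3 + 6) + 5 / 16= 994757 / 3600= 276.32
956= 956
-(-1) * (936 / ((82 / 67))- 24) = 30372 / 41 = 740.78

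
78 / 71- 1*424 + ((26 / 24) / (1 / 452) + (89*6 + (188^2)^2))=266079373531 / 213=1249198936.77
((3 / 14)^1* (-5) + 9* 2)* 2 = 237 / 7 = 33.86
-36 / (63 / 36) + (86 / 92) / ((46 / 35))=-294169 / 14812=-19.86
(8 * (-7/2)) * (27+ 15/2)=-966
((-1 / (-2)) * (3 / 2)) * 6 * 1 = 9 / 2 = 4.50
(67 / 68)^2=4489 / 4624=0.97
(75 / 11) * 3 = 225 / 11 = 20.45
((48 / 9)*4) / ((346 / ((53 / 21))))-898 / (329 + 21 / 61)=-40210913 / 15640065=-2.57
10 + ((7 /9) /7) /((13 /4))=1174 /117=10.03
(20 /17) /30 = 0.04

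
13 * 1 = 13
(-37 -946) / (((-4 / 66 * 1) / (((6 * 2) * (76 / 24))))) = 616341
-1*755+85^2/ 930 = -138985/ 186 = -747.23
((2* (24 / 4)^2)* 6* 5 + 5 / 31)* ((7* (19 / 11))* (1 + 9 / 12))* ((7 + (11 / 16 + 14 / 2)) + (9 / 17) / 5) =735664097 / 1088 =676161.85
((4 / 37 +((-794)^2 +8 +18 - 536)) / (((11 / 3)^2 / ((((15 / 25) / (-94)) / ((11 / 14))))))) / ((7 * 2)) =-314648091 / 11573045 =-27.19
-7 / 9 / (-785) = 7 / 7065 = 0.00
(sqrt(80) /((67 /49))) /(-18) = -0.36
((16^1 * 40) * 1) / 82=320 / 41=7.80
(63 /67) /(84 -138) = -0.02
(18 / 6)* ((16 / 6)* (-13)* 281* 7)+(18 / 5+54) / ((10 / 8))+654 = -5096698 / 25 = -203867.92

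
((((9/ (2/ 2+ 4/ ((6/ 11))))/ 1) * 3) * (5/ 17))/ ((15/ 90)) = 486/ 85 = 5.72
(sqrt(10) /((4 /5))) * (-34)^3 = -49130 * sqrt(10) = -155362.70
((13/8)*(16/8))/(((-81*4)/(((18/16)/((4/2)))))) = -13/2304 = -0.01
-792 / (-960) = 33 / 40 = 0.82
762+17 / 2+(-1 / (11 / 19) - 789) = -445 / 22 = -20.23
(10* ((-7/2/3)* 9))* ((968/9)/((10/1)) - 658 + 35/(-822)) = 55867343/822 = 67965.14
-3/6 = -1/2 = -0.50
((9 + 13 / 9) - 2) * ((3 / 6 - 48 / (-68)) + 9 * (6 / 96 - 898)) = -41758637 / 612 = -68233.07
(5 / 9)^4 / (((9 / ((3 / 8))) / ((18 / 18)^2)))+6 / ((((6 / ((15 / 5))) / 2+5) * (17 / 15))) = 2372585 / 2676888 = 0.89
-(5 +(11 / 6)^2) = -301 / 36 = -8.36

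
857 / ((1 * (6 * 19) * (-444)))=-857 / 50616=-0.02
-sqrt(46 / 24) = -sqrt(69) / 6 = -1.38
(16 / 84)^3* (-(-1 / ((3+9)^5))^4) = -1 / 554757051407126048538624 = -0.00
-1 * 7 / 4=-7 / 4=-1.75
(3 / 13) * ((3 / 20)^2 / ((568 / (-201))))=-5427 / 2953600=-0.00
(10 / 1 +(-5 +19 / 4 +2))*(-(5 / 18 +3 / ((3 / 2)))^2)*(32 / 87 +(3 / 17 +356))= -41662682303 / 1916784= -21735.72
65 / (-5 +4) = -65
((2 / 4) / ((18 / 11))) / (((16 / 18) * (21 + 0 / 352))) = 11 / 672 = 0.02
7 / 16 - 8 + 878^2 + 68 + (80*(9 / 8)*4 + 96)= 771400.44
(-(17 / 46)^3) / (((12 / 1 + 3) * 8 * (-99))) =4913 / 1156351680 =0.00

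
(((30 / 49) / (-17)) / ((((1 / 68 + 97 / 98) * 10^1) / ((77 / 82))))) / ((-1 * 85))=462 / 11664295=0.00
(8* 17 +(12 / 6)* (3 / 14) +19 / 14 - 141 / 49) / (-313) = -13221 / 30674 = -0.43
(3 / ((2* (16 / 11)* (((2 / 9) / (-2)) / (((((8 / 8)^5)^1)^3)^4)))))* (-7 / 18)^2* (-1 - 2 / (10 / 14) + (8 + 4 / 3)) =-44737 / 5760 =-7.77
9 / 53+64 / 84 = 1037 / 1113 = 0.93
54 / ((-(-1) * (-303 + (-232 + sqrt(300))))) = -0.10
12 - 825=-813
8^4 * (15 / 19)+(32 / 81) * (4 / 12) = 14930528 / 4617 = 3233.82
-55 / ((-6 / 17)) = 935 / 6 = 155.83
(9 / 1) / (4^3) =9 / 64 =0.14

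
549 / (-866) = -549 / 866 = -0.63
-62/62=-1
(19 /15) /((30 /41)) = 1.73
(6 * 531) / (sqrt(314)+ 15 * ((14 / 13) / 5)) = -869778 / 25651+ 269217 * sqrt(314) / 25651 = 152.07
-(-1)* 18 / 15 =6 / 5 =1.20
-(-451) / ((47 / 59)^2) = 1569931 / 2209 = 710.70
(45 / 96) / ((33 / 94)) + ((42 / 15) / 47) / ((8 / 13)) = 59229 / 41360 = 1.43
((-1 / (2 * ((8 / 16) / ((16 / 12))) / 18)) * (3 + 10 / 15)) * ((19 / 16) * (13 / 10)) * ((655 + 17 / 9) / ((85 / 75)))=-4015726 / 51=-78739.73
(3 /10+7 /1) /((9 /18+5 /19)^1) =1387 /145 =9.57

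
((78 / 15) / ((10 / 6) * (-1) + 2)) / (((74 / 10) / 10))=780 / 37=21.08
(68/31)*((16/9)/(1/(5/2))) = 9.75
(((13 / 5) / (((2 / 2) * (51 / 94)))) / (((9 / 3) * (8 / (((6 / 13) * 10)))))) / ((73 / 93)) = 1457 / 1241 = 1.17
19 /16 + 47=771 /16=48.19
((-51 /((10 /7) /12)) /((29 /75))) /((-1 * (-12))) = -5355 /58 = -92.33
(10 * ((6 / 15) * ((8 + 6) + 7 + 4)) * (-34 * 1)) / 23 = -3400 / 23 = -147.83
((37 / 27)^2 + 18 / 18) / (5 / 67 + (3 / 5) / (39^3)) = 772058755 / 20022876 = 38.56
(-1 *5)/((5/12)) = -12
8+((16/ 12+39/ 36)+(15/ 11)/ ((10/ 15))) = 1645/ 132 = 12.46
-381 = -381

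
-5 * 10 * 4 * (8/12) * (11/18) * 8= -17600/27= -651.85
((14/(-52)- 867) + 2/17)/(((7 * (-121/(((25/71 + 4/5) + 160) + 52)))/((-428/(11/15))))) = -1692690779358/13290277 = -127363.09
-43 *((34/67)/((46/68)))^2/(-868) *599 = 16.70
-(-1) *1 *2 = 2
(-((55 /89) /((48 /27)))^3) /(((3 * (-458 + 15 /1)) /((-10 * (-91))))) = 18395251875 /639592994816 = 0.03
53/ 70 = 0.76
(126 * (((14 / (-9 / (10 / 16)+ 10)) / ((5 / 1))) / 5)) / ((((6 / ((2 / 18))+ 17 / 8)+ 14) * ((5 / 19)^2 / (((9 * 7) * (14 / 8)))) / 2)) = -187220376 / 257125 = -728.13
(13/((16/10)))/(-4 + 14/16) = -13/5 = -2.60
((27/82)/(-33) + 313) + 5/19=5368533/17138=313.25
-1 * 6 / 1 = -6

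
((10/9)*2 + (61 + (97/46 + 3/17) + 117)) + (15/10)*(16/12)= 1298563/7038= 184.51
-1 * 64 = -64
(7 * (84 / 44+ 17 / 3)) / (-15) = -350 / 99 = -3.54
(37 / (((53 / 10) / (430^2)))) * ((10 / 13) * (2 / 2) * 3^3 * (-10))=-184715100000 / 689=-268091582.00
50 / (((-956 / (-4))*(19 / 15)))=750 / 4541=0.17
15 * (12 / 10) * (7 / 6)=21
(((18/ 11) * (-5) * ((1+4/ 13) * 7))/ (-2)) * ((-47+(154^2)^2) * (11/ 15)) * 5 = 1003970767065/ 13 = 77228520543.46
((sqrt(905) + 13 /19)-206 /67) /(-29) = 3043 /36917-sqrt(905) /29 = -0.95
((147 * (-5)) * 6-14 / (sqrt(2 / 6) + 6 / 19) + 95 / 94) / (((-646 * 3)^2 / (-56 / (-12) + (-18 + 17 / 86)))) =0.02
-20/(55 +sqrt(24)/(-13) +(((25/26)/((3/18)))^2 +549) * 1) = -72805876/2319900269 - 17576 * sqrt(6)/2319900269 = -0.03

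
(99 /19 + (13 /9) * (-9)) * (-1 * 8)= 1184 /19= 62.32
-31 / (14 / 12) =-186 / 7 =-26.57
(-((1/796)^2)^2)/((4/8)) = -1/200734617728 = -0.00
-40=-40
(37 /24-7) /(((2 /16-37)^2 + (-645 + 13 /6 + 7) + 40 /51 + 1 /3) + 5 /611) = -10885576 /1445986313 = -0.01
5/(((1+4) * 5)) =1/5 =0.20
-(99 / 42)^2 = -1089 / 196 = -5.56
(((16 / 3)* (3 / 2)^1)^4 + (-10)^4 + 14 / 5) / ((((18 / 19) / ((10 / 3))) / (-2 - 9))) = -4911082 / 9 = -545675.78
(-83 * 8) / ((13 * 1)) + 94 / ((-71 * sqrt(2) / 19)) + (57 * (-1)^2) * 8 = 5264 / 13 - 893 * sqrt(2) / 71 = 387.14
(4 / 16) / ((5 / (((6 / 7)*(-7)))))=-3 / 10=-0.30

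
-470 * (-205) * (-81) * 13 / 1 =-101456550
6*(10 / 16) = 15 / 4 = 3.75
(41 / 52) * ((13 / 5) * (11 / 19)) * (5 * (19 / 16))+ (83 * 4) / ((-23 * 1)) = -10875 / 1472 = -7.39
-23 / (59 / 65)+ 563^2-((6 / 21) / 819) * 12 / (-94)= 1679548799528 / 5299203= 316943.66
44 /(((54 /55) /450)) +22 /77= 423506 /21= 20166.95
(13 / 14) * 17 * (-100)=-11050 / 7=-1578.57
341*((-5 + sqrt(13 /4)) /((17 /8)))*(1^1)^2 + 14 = -13402 /17 + 1364*sqrt(13) /17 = -499.06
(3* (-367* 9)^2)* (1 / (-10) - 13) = -4287554937 / 10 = -428755493.70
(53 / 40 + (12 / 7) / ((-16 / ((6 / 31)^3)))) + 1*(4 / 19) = 243239559 / 158488120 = 1.53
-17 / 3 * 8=-136 / 3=-45.33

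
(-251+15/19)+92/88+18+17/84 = -4054781/17556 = -230.96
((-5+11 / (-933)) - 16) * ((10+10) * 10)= -3920800 / 933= -4202.36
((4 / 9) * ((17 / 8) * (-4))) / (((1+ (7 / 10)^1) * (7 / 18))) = -40 / 7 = -5.71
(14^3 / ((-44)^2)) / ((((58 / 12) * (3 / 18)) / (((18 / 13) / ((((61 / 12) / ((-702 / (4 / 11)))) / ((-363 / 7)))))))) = 84873096 / 1769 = 47978.01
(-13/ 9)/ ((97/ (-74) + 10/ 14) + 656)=-6734/ 3055491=-0.00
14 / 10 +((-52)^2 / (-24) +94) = -259 / 15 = -17.27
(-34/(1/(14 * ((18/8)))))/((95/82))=-87822/95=-924.44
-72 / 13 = -5.54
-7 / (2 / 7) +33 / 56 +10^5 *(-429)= -2402401339 / 56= -42900023.91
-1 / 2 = -0.50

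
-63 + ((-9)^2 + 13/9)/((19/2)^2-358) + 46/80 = -3455329/55080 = -62.73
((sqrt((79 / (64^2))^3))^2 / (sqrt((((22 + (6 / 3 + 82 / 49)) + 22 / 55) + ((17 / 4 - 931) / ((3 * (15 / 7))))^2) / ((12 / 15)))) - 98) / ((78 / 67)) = -3283 / 39 + 693705873 * sqrt(165177868445) / 7378108847140359897088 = -84.18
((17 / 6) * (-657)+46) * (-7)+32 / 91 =2313011 / 182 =12708.85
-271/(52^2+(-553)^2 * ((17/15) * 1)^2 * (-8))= 60975/706422008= 0.00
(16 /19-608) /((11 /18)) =-993.53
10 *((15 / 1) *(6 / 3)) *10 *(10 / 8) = 3750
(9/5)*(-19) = -171/5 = -34.20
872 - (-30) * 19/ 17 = 15394/ 17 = 905.53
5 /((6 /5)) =25 /6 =4.17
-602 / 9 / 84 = -43 / 54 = -0.80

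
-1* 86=-86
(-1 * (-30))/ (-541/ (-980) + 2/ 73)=2146200/ 41453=51.77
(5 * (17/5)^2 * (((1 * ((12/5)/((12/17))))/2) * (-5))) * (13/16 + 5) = -456909/160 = -2855.68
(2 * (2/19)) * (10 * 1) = 40/19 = 2.11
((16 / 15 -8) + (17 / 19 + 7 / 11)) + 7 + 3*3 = 33224 / 3135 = 10.60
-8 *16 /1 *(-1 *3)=384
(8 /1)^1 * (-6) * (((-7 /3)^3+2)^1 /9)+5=5029 /81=62.09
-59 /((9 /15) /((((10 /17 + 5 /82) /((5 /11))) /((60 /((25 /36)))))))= -2936725 /1806624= -1.63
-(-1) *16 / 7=16 / 7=2.29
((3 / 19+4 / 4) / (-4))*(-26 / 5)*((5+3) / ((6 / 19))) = 572 / 15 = 38.13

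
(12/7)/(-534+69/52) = -208/64631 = -0.00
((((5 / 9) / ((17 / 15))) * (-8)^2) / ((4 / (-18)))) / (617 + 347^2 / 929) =-1114800 / 5895617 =-0.19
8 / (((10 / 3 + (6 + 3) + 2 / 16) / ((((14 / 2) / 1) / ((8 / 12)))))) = 2016 / 299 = 6.74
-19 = -19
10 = 10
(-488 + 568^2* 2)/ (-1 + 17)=80595/ 2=40297.50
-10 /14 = -5 /7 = -0.71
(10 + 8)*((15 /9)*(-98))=-2940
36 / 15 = 12 / 5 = 2.40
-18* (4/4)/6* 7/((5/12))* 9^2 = -20412/5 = -4082.40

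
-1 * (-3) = 3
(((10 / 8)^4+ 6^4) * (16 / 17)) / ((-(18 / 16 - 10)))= 19553 / 142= 137.70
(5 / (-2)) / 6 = -5 / 12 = -0.42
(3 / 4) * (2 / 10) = 3 / 20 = 0.15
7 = 7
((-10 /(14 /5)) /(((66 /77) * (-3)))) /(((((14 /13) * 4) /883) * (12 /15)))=1434875 /4032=355.87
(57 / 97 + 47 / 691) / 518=3139 / 2479999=0.00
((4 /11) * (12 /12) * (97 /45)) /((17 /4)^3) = 24832 /2431935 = 0.01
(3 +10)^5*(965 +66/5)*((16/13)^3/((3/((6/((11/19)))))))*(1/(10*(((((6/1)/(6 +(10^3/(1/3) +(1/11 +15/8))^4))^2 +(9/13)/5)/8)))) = 158686024796793035563854855029802166024634998780449161216/11741203737711418080121998458870654511472309455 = 13515311406.03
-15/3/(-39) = 5/39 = 0.13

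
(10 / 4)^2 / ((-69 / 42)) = -175 / 46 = -3.80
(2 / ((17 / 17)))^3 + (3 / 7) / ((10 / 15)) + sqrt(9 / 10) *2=3 *sqrt(10) / 5 + 121 / 14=10.54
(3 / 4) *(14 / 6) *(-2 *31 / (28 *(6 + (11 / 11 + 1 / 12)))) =-93 / 170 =-0.55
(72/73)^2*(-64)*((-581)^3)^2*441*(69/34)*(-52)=111446939793192762844965.10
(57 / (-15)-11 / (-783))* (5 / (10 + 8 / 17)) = -1.81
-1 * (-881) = 881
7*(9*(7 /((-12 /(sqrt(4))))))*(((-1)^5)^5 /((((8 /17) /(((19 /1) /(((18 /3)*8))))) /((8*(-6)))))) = -47481 /16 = -2967.56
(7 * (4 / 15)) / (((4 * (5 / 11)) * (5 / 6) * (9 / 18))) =308 / 125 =2.46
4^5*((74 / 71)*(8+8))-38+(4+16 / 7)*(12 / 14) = 59294926 / 3479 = 17043.67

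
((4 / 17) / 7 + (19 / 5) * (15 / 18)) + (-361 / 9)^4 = 4042093001053 / 1561518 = 2588566.38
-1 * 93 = -93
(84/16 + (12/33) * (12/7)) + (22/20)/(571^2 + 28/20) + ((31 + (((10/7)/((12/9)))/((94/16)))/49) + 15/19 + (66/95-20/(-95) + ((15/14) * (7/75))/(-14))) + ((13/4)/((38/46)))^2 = 112798429123940921/2087209036521840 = 54.04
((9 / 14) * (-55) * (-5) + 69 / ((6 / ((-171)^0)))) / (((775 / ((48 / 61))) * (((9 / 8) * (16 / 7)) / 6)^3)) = 2.43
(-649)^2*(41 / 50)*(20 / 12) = 17269241 / 30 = 575641.37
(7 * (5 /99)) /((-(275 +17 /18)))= -70 /54637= -0.00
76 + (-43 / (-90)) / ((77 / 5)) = 105379 / 1386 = 76.03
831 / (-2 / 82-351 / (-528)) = 5996496 / 4621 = 1297.66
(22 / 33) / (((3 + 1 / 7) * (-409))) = -7 / 13497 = -0.00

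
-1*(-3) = 3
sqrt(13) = 3.61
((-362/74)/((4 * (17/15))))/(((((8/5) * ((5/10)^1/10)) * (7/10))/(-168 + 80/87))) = 411096250/127687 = 3219.56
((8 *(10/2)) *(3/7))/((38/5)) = 300/133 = 2.26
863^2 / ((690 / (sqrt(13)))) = 744769 * sqrt(13) / 690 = 3891.74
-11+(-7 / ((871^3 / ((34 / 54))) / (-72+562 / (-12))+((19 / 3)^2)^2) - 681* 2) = -11902711545502066 / 8669127132101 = -1373.00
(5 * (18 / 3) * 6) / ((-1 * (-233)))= 180 / 233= 0.77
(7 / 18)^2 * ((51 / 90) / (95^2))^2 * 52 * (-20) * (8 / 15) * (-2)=2945488 / 4453312921875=0.00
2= 2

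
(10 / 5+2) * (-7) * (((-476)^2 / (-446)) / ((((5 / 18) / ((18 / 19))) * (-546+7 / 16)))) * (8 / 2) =-355.69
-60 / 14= -30 / 7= -4.29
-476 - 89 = -565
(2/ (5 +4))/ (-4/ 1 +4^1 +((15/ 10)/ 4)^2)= 1.58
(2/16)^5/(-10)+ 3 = 3.00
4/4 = 1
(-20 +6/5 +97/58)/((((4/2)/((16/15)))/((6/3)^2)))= -79472/2175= -36.54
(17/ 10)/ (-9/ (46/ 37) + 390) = 391/ 88035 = 0.00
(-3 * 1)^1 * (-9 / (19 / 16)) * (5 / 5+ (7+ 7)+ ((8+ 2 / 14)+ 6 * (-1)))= 389.77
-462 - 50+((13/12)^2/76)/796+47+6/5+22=-19243534771/43557120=-441.80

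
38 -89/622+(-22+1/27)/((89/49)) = 38509987/1494666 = 25.76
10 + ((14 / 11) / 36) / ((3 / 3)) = 1987 / 198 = 10.04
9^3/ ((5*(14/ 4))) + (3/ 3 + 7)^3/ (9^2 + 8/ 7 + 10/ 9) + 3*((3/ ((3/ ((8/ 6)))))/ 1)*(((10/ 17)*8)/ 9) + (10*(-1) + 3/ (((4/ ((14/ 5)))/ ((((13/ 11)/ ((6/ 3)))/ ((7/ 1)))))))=9905344369/ 247165380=40.08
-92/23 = -4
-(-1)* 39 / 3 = 13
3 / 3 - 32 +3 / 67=-2074 / 67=-30.96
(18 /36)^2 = 1 /4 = 0.25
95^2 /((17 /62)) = 559550 /17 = 32914.71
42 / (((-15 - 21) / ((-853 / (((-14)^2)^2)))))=853 / 32928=0.03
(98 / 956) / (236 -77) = 49 / 76002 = 0.00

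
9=9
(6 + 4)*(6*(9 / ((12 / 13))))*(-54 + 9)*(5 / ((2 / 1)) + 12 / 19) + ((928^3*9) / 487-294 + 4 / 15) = 4076821269449 / 277590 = 14686484.63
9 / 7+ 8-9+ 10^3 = 7002 / 7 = 1000.29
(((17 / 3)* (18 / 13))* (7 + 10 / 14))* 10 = 55080 / 91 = 605.27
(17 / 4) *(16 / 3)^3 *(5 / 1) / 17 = 189.63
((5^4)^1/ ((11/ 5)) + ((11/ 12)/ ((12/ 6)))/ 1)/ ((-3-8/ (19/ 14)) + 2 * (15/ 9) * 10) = 1427299/ 122584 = 11.64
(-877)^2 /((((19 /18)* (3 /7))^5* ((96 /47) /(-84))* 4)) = -1033454970431541 /2476099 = -417372233.68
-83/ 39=-2.13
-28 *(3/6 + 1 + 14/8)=-91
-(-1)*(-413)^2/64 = 170569/64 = 2665.14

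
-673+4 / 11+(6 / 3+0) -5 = -7432 / 11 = -675.64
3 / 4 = 0.75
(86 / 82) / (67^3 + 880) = 43 / 12367363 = 0.00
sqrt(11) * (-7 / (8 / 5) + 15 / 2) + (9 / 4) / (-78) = -3 / 104 + 25 * sqrt(11) / 8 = 10.34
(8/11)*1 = 8/11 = 0.73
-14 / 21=-2 / 3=-0.67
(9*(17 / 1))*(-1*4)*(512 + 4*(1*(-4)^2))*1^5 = -352512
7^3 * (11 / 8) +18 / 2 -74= 3253 / 8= 406.62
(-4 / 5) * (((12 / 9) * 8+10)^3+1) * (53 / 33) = -10106252 / 891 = -11342.59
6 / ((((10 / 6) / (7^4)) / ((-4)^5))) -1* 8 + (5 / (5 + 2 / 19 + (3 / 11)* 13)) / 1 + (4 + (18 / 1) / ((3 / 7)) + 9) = -80013029351 / 9040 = -8850998.82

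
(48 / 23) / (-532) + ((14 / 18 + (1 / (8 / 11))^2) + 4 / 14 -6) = -5373709 / 1761984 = -3.05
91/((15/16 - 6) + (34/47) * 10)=68432/1633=41.91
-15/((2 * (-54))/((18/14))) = 5/28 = 0.18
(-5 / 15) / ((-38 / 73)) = 0.64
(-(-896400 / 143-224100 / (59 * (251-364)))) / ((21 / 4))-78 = 7405123974 / 6673667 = 1109.60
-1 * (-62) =62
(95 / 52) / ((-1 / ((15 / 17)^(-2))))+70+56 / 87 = 4634641 / 67860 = 68.30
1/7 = 0.14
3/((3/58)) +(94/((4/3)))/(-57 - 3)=2273/40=56.82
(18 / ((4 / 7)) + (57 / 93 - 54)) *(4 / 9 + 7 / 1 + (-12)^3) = 21013145 / 558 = 37657.97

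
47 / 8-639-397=-8241 / 8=-1030.12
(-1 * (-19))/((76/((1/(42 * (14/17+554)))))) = 17/1584576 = 0.00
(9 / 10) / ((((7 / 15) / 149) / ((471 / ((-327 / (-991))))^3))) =15151999706780493069 / 18130406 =835723133104.71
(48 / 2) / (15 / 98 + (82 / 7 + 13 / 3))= 7056 / 4763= 1.48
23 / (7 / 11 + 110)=253 / 1217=0.21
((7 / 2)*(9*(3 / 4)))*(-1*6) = -567 / 4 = -141.75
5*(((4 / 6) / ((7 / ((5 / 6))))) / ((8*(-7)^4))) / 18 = 25 / 21781872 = 0.00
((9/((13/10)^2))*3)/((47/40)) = 108000/7943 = 13.60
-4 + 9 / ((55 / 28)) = 32 / 55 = 0.58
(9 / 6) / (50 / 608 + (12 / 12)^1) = 1.39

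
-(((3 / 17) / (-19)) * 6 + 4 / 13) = -1058 / 4199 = -0.25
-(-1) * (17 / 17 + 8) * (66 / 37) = 594 / 37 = 16.05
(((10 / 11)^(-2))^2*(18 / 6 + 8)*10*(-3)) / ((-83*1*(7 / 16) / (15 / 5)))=2898918 / 72625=39.92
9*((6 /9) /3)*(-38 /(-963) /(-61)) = -76 /58743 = -0.00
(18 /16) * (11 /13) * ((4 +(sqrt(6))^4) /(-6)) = -165 /26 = -6.35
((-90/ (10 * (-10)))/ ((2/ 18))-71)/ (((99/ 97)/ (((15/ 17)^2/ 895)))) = -3589/ 66946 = -0.05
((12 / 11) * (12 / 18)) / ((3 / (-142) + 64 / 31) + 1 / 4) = 70432 / 222101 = 0.32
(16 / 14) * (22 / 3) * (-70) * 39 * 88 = -2013440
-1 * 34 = -34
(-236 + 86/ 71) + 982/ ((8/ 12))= 87913/ 71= 1238.21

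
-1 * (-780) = 780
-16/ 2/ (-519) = 8/ 519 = 0.02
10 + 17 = 27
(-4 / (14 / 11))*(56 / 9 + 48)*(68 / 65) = -730048 / 4095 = -178.28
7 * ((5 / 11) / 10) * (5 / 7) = 5 / 22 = 0.23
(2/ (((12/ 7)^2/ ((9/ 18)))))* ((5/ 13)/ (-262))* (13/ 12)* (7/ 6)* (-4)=1715/ 679104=0.00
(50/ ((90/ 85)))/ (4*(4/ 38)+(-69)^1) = -8075/ 11727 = -0.69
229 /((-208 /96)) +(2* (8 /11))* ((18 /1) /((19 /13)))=-238494 /2717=-87.78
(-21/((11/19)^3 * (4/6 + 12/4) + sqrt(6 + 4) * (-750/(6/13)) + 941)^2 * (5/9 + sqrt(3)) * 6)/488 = -154131421076489143448795529 * sqrt(3)/14243934909970228889800749280256552 - 8641915864212255776321625 * sqrt(30)/7121967454985114444900374640128276 - 85628567264716190804886405/14243934909970228889800749280256552 - 4801064369006808764623125 * sqrt(10)/7121967454985114444900374640128276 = -0.00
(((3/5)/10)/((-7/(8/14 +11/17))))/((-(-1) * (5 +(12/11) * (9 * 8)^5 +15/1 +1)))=-0.00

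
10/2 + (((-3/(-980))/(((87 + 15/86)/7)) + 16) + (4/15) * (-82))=-50521/58310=-0.87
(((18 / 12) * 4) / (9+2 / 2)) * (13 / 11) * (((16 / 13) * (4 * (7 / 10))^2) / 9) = 3136 / 4125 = 0.76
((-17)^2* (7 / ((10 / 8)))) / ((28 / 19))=1098.20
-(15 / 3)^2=-25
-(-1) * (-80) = -80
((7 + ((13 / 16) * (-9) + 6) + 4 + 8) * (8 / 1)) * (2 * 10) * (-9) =-25470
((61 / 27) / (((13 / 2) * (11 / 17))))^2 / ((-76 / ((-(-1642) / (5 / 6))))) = -7.48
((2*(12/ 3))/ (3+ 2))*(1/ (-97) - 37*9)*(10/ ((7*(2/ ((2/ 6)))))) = -258416/ 2037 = -126.86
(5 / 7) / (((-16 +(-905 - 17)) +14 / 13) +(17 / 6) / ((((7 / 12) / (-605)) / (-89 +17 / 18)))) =117 / 42231017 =0.00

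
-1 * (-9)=9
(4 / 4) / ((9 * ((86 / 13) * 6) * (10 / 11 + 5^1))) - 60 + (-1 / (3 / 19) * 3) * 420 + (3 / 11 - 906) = -2284917539 / 255420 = -8945.73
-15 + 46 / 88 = -637 / 44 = -14.48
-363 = -363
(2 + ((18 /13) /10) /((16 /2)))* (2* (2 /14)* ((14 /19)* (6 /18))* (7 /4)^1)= 7343 /29640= 0.25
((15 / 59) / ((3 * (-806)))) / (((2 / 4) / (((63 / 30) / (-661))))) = 21 / 31433194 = 0.00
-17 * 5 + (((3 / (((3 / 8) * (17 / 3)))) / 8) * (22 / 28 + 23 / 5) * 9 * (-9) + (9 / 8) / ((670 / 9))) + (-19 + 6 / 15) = -115174081 / 637840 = -180.57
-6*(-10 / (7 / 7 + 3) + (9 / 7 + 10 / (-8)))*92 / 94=4761 / 329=14.47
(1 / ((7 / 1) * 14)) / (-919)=-1 / 90062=-0.00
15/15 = 1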